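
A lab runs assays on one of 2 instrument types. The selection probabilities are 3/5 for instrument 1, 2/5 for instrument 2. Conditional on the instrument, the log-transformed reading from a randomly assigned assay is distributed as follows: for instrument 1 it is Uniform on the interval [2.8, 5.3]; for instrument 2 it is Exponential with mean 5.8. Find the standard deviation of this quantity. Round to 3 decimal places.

3.808

Per component, 1: μ=4.05, E[X²]=16.9233; 2: μ=5.8, E[X²]=67.28.
E[X] = 0.6·4.05 + 0.4·5.8 = 4.75.
E[X²] = 0.6·16.9233 + 0.4·67.28 = 37.066.
Var(X) = E[X²] − (E[X])² = 37.066 − 22.5625 = 14.5035.
SD(X) = √14.5035 = 3.80835.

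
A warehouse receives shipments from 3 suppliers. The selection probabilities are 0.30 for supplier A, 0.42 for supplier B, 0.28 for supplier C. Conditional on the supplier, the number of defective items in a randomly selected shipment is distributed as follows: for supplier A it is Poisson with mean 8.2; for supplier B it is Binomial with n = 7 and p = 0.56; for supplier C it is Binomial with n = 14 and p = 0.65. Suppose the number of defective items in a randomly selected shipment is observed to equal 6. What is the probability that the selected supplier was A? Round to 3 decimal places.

0.391

Likelihoods P(X=6 | ·): A: 0.115967; B: 0.0949902; C: 0.0510011.
Posterior ∝ prior × likelihood. Numerator for A: 0.3·0.115967 = 0.0347902.
Normalizing constant: 0.3·0.115967 + 0.42·0.0949902 + 0.28·0.0510011 = 0.0889664.
P(A | observation) = 0.0347902 / 0.0889664 = 0.391049.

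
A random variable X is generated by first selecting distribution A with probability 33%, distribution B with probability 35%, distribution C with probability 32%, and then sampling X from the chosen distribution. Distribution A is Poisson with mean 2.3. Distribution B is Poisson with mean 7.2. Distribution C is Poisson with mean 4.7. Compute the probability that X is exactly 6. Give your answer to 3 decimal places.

0.101

Conditional on each component, P(X = 6): A: 0.0206138; B: 0.144458; C: 0.136167.
By total probability, P(X = 6) = 0.33·0.0206138 + 0.35·0.144458 + 0.32·0.136167 = 0.100936.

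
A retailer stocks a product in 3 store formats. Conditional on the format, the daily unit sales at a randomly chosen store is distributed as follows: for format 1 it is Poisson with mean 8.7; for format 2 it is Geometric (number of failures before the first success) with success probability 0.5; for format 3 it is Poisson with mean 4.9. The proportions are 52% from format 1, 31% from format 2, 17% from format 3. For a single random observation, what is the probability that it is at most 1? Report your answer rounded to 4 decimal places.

0.2408

Conditional on each format, P(X ≤ 1): 1: 0.00161588; 2: 0.75; 3: 0.0439348.
By total probability, P(X ≤ 1) = 0.52·0.00161588 + 0.31·0.75 + 0.17·0.0439348 = 0.240809.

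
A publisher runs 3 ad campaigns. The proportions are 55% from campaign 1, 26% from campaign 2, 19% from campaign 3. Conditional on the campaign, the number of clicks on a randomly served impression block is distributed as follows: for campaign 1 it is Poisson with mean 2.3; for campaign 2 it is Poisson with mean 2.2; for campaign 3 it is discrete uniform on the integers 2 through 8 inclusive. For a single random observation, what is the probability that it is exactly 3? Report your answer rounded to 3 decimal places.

Conditional on each campaign, P(X = 3): 1: 0.203308; 2: 0.196639; 3: 0.142857.
By total probability, P(X = 3) = 0.55·0.203308 + 0.26·0.196639 + 0.19·0.142857 = 0.190088.

0.190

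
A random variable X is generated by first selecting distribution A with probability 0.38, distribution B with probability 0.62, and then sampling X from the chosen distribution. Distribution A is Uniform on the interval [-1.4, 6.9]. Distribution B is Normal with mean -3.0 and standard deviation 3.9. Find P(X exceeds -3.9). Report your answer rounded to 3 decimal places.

Conditional on each component, P(X > -3.9): A: 1; B: 0.591253.
By total probability, P(X > -3.9) = 0.38·1 + 0.62·0.591253 = 0.746577.

0.747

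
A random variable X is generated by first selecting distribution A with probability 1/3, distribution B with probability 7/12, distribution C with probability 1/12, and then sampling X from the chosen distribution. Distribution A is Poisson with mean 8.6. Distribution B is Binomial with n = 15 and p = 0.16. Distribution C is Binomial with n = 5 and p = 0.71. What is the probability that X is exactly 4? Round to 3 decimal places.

0.121

Conditional on each component, P(X = 4): A: 0.0419614; B: 0.131427; C: 0.368469.
By total probability, P(X = 4) = 0.333333·0.0419614 + 0.583333·0.131427 + 0.0833333·0.368469 = 0.121359.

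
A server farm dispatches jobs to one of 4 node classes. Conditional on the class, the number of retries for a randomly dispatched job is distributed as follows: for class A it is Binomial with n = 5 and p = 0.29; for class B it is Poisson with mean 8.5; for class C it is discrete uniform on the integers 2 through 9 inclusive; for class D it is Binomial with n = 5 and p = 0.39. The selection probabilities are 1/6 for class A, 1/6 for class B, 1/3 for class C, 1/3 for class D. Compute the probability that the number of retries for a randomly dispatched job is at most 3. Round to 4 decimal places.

Conditional on each class, P(X ≤ 3): A: 0.97284; B: 0.0301091; C: 0.25; D: 0.920418.
By total probability, P(X ≤ 3) = 0.166667·0.97284 + 0.166667·0.0301091 + 0.333333·0.25 + 0.333333·0.920418 = 0.557297.

0.5573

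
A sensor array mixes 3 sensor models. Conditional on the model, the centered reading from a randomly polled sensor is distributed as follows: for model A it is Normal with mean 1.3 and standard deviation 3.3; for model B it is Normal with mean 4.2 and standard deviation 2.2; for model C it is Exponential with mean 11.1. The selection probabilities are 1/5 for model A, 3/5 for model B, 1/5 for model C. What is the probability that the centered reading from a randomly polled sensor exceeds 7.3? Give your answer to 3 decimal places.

Conditional on each model, P(X > 7.3): A: 0.0345182; B: 0.0794041; C: 0.518063.
By total probability, P(X > 7.3) = 0.2·0.0345182 + 0.6·0.0794041 + 0.2·0.518063 = 0.158159.

0.158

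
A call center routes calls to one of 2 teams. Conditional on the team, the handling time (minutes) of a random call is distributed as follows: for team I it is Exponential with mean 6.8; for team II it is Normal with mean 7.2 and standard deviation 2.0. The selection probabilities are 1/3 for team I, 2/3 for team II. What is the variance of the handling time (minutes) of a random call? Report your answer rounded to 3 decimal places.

18.116

Per component, I: μ=6.8, E[X²]=92.48; II: μ=7.2, E[X²]=55.84.
E[X] = 0.333333·6.8 + 0.666667·7.2 = 7.06667.
E[X²] = 0.333333·92.48 + 0.666667·55.84 = 68.0533.
Var(X) = E[X²] − (E[X])² = 68.0533 − 49.9378 = 18.1156.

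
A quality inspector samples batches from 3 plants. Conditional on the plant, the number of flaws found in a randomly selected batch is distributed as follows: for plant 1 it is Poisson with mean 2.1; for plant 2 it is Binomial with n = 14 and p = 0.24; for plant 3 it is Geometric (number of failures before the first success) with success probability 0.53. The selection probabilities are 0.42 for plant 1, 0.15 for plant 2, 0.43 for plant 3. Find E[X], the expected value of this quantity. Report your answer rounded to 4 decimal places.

1.7673

Component means — 1: 2.1; 2: 3.36; 3: 0.886792.
E[X] = 0.42·2.1 + 0.15·3.36 + 0.43·0.886792 = 1.76732.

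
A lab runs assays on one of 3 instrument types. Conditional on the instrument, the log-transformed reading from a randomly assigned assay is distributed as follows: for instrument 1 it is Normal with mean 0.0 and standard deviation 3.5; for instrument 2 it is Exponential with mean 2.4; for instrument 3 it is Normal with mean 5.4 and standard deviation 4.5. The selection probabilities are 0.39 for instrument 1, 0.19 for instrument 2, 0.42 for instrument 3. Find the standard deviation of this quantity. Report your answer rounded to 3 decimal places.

4.505

Per component, 1: μ=0, E[X²]=12.25; 2: μ=2.4, E[X²]=11.52; 3: μ=5.4, E[X²]=49.41.
E[X] = 0.39·0 + 0.19·2.4 + 0.42·5.4 = 2.724.
E[X²] = 0.39·12.25 + 0.19·11.52 + 0.42·49.41 = 27.7185.
Var(X) = E[X²] − (E[X])² = 27.7185 − 7.42018 = 20.2983.
SD(X) = √20.2983 = 4.50537.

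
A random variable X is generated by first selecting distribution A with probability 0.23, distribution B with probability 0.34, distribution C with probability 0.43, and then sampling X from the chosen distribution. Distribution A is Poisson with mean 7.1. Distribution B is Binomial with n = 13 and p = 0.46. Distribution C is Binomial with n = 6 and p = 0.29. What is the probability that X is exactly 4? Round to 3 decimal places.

Conditional on each component, P(X = 4): A: 0.0873638; B: 0.124992; C: 0.0534811.
By total probability, P(X = 4) = 0.23·0.0873638 + 0.34·0.124992 + 0.43·0.0534811 = 0.0855877.

0.086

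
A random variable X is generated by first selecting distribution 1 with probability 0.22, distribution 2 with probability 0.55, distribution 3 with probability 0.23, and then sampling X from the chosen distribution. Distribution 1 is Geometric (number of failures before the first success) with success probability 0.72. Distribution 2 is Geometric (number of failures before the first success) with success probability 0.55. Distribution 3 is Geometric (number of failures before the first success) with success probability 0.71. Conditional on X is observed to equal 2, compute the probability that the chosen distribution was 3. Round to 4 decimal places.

Likelihoods P(X=2 | ·): 1: 0.056448; 2: 0.111375; 3: 0.059711.
Posterior ∝ prior × likelihood. Numerator for 3: 0.23·0.059711 = 0.0137335.
Normalizing constant: 0.22·0.056448 + 0.55·0.111375 + 0.23·0.059711 = 0.0874083.
P(3 | observation) = 0.0137335 / 0.0874083 = 0.157119.

0.1571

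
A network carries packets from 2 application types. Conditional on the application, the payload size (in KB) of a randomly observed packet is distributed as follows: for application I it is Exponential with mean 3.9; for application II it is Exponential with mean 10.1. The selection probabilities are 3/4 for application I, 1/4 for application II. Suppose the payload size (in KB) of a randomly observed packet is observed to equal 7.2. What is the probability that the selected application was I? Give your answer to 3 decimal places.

0.714

Likelihoods f(7.2 | ·): I: 0.0404726; II: 0.0485381.
Posterior ∝ prior × likelihood. Numerator for I: 0.75·0.0404726 = 0.0303544.
Normalizing constant: 0.75·0.0404726 + 0.25·0.0485381 = 0.042489.
P(I | observation) = 0.0303544 / 0.042489 = 0.714408.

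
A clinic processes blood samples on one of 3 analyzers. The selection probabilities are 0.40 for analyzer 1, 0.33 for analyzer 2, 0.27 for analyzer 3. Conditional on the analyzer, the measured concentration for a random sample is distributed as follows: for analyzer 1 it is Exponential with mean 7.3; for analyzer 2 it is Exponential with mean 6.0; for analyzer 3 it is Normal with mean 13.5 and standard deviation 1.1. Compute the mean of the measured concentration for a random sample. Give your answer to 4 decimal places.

8.5450

Component means — 1: 7.3; 2: 6; 3: 13.5.
E[X] = 0.4·7.3 + 0.33·6 + 0.27·13.5 = 8.545.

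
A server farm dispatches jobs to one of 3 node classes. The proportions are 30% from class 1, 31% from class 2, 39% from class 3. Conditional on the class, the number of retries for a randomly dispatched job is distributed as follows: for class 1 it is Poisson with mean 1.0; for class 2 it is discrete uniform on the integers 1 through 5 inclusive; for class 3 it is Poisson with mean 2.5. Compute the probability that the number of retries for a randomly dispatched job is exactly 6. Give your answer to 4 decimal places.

Conditional on each class, P(X = 6): 1: 0.000510944; 2: 0; 3: 0.0278337.
By total probability, P(X = 6) = 0.3·0.000510944 + 0.31·0 + 0.39·0.0278337 = 0.0110084.

0.0110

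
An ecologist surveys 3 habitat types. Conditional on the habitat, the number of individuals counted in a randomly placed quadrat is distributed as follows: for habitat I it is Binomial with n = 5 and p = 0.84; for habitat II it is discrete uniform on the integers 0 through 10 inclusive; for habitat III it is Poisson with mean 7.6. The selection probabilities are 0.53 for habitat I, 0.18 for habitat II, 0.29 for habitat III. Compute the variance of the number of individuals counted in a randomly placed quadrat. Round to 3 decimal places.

6.551

Per component, I: μ=4.2, E[X²]=18.312; II: μ=5, E[X²]=35; III: μ=7.6, E[X²]=65.36.
E[X] = 0.53·4.2 + 0.18·5 + 0.29·7.6 = 5.33.
E[X²] = 0.53·18.312 + 0.18·35 + 0.29·65.36 = 34.9598.
Var(X) = E[X²] − (E[X])² = 34.9598 − 28.4089 = 6.55086.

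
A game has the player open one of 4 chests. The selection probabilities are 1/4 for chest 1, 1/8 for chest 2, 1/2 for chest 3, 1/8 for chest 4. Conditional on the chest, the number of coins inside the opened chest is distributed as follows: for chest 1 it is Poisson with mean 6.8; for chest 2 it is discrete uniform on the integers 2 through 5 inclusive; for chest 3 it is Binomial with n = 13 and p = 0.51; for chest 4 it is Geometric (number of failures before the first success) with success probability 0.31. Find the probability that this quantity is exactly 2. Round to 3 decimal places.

0.060

Conditional on each chest, P(X = 2): 1: 0.0257505; 2: 0.25; 3: 0.00793217; 4: 0.147591.
By total probability, P(X = 2) = 0.25·0.0257505 + 0.125·0.25 + 0.5·0.00793217 + 0.125·0.147591 = 0.0601026.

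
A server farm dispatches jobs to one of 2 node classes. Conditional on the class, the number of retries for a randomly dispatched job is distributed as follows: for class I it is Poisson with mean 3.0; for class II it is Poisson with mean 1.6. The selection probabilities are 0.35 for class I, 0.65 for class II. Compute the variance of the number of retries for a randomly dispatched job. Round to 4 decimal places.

Per component, I: μ=3, E[X²]=12; II: μ=1.6, E[X²]=4.16.
E[X] = 0.35·3 + 0.65·1.6 = 2.09.
E[X²] = 0.35·12 + 0.65·4.16 = 6.904.
Var(X) = E[X²] − (E[X])² = 6.904 − 4.3681 = 2.5359.

2.5359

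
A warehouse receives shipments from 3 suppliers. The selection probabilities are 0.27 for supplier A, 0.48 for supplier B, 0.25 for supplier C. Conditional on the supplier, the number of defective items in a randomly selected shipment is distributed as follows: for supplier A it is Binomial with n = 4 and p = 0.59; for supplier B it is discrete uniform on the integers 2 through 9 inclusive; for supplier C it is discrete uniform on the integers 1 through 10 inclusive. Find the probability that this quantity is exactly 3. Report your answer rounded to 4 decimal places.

Conditional on each supplier, P(X = 3): A: 0.336822; B: 0.125; C: 0.1.
By total probability, P(X = 3) = 0.27·0.336822 + 0.48·0.125 + 0.25·0.1 = 0.175942.

0.1759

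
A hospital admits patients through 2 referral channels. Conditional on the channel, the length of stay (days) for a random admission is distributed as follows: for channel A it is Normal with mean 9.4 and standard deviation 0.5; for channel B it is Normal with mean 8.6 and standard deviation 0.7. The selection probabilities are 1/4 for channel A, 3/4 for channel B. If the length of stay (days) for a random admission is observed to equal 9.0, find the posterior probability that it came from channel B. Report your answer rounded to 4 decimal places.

Likelihoods f(9.0 | ·): A: 0.579383; B: 0.484068.
Posterior ∝ prior × likelihood. Numerator for B: 0.75·0.484068 = 0.363051.
Normalizing constant: 0.25·0.579383 + 0.75·0.484068 = 0.507897.
P(B | observation) = 0.363051 / 0.507897 = 0.714813.

0.7148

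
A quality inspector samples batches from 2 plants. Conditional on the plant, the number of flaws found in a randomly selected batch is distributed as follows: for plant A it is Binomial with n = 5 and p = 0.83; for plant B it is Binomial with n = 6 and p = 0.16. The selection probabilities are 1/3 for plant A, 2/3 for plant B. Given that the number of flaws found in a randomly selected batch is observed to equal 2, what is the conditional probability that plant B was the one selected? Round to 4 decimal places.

0.9187

Likelihoods P(X=2 | ·): A: 0.0338457; B: 0.191183.
Posterior ∝ prior × likelihood. Numerator for B: 0.666667·0.191183 = 0.127455.
Normalizing constant: 0.333333·0.0338457 + 0.666667·0.191183 = 0.138737.
P(B | observation) = 0.127455 / 0.138737 = 0.918681.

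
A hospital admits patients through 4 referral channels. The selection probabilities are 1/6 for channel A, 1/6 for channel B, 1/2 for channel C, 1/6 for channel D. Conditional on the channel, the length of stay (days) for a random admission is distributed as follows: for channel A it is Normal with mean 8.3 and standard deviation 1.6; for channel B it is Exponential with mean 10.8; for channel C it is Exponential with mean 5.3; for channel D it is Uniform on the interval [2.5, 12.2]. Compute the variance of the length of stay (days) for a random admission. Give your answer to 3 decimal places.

39.369

Per component, A: μ=8.3, E[X²]=71.45; B: μ=10.8, E[X²]=233.28; C: μ=5.3, E[X²]=56.18; D: μ=7.35, E[X²]=61.8633.
E[X] = 0.166667·8.3 + 0.166667·10.8 + 0.5·5.3 + 0.166667·7.35 = 7.05833.
E[X²] = 0.166667·71.45 + 0.166667·233.28 + 0.5·56.18 + 0.166667·61.8633 = 89.1889.
Var(X) = E[X²] − (E[X])² = 89.1889 − 49.8201 = 39.3688.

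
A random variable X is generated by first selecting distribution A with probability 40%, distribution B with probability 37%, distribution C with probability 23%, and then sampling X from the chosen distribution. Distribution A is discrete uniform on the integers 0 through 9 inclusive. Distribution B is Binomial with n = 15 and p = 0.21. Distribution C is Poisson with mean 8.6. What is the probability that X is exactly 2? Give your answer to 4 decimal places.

Conditional on each component, P(X = 2): A: 0.1; B: 0.216162; C: 0.00680823.
By total probability, P(X = 2) = 0.4·0.1 + 0.37·0.216162 + 0.23·0.00680823 = 0.121546.

0.1215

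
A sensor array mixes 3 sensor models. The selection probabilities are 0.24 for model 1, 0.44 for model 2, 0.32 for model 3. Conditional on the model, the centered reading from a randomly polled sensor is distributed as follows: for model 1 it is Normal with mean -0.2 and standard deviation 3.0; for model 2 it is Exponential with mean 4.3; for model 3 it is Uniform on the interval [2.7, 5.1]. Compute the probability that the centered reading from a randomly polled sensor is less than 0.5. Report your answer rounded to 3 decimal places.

Conditional on each model, P(X < 0.5): 1: 0.592249; 2: 0.109773; 3: 0.
By total probability, P(X < 0.5) = 0.24·0.592249 + 0.44·0.109773 + 0.32·0 = 0.19044.

0.190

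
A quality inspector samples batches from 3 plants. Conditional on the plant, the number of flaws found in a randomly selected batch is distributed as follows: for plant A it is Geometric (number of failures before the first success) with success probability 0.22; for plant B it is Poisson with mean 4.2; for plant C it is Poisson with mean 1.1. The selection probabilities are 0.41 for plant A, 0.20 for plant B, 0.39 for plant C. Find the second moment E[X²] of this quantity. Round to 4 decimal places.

17.0301

For each component E[X²] = Var + (mean)², giving A: 28.686; B: 21.84; C: 2.31.
Overall E[X²] = 0.41·28.686 + 0.2·21.84 + 0.39·2.31 = 17.0301.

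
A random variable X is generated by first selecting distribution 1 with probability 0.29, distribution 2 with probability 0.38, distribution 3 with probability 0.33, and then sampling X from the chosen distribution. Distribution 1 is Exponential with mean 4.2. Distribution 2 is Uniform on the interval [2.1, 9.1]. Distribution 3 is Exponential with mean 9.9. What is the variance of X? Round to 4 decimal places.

44.6545

Per component, 1: μ=4.2, E[X²]=35.28; 2: μ=5.6, E[X²]=35.4433; 3: μ=9.9, E[X²]=196.02.
E[X] = 0.29·4.2 + 0.38·5.6 + 0.33·9.9 = 6.613.
E[X²] = 0.29·35.28 + 0.38·35.4433 + 0.33·196.02 = 88.3863.
Var(X) = E[X²] − (E[X])² = 88.3863 − 43.7318 = 44.6545.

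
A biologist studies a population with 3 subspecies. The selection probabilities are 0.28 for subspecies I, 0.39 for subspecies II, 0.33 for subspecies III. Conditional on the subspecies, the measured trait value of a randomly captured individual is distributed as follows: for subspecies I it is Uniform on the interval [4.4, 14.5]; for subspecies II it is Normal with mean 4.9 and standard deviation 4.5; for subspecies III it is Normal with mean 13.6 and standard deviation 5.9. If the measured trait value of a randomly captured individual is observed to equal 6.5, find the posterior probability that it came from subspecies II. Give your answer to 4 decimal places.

0.4572

Likelihoods f(6.5 | ·): I: 0.0990099; II: 0.0832235; III: 0.0327791.
Posterior ∝ prior × likelihood. Numerator for II: 0.39·0.0832235 = 0.0324572.
Normalizing constant: 0.28·0.0990099 + 0.39·0.0832235 + 0.33·0.0327791 = 0.070997.
P(II | observation) = 0.0324572 / 0.070997 = 0.457162.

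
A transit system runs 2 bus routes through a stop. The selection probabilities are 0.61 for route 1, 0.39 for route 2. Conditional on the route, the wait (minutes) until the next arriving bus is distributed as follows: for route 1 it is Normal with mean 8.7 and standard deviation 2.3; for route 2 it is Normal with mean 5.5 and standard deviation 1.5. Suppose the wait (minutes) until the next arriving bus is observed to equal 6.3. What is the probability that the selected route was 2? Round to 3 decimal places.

Likelihoods f(6.3 | ·): 1: 0.100633; 2: 0.230703.
Posterior ∝ prior × likelihood. Numerator for 2: 0.39·0.230703 = 0.089974.
Normalizing constant: 0.61·0.100633 + 0.39·0.230703 = 0.15136.
P(2 | observation) = 0.089974 / 0.15136 = 0.594436.

0.594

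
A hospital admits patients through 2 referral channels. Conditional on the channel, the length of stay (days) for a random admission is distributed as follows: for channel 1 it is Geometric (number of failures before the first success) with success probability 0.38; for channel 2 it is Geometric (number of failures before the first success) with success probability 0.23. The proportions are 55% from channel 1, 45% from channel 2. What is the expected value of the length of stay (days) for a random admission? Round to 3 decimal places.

Component means — 1: 1.63158; 2: 3.34783.
E[X] = 0.55·1.63158 + 0.45·3.34783 = 2.40389.

2.404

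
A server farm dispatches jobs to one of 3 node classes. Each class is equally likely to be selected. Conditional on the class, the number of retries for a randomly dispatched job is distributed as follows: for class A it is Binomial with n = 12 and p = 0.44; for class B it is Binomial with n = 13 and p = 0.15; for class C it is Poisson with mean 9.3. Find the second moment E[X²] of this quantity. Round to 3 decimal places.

44.028

For each component E[X²] = Var + (mean)², giving A: 30.8352; B: 5.46; C: 95.79.
Overall E[X²] = 0.333333·30.8352 + 0.333333·5.46 + 0.333333·95.79 = 44.0284.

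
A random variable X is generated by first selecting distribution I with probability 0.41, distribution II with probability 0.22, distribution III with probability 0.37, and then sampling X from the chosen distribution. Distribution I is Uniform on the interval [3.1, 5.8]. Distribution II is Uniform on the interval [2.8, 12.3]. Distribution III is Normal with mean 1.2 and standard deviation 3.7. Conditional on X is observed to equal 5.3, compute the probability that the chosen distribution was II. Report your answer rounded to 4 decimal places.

0.1178

Likelihoods f(5.3 | ·): I: 0.37037; II: 0.105263; III: 0.0583542.
Posterior ∝ prior × likelihood. Numerator for II: 0.22·0.105263 = 0.0231579.
Normalizing constant: 0.41·0.37037 + 0.22·0.105263 + 0.37·0.0583542 = 0.196601.
P(II | observation) = 0.0231579 / 0.196601 = 0.117791.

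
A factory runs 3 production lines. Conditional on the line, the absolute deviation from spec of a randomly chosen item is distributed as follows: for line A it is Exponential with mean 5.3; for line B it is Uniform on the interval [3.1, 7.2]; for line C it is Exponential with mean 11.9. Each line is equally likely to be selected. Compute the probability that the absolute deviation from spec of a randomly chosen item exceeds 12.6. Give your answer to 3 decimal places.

Conditional on each line, P(X > 12.6): A: 0.0927954; B: 0; C: 0.346864.
By total probability, P(X > 12.6) = 0.333333·0.0927954 + 0.333333·0 + 0.333333·0.346864 = 0.146553.

0.147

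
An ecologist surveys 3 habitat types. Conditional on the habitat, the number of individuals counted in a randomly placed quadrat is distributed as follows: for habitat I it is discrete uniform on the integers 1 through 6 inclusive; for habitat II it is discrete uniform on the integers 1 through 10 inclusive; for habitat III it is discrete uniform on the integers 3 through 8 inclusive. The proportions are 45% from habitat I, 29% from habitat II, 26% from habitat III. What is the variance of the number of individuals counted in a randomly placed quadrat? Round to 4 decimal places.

Per component, I: μ=3.5, E[X²]=15.1667; II: μ=5.5, E[X²]=38.5; III: μ=5.5, E[X²]=33.1667.
E[X] = 0.45·3.5 + 0.29·5.5 + 0.26·5.5 = 4.6.
E[X²] = 0.45·15.1667 + 0.29·38.5 + 0.26·33.1667 = 26.6133.
Var(X) = E[X²] − (E[X])² = 26.6133 − 21.16 = 5.45333.

5.4533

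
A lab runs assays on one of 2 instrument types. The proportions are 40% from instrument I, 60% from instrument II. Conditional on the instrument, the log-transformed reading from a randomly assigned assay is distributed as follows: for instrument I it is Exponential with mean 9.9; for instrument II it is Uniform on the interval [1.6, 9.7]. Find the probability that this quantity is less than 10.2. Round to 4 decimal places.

Conditional on each instrument, P(X < 10.2): I: 0.643101; II: 1.
By total probability, P(X < 10.2) = 0.4·0.643101 + 0.6·1 = 0.85724.

0.8572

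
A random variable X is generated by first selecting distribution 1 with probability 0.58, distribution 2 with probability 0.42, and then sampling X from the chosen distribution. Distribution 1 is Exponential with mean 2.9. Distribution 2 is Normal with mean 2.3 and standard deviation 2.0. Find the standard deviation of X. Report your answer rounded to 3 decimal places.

2.578

Per component, 1: μ=2.9, E[X²]=16.82; 2: μ=2.3, E[X²]=9.29.
E[X] = 0.58·2.9 + 0.42·2.3 = 2.648.
E[X²] = 0.58·16.82 + 0.42·9.29 = 13.6574.
Var(X) = E[X²] − (E[X])² = 13.6574 − 7.0119 = 6.6455.
SD(X) = √6.6455 = 2.57789.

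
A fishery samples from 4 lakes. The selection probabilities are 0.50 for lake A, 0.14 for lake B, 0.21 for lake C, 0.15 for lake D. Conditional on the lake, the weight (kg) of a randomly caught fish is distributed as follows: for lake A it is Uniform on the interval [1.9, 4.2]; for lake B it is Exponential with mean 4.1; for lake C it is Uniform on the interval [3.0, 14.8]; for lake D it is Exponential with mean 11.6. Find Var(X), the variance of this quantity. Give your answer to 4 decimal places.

36.4360

Per component, A: μ=3.05, E[X²]=9.74333; B: μ=4.1, E[X²]=33.62; C: μ=8.9, E[X²]=90.8133; D: μ=11.6, E[X²]=269.12.
E[X] = 0.5·3.05 + 0.14·4.1 + 0.21·8.9 + 0.15·11.6 = 5.708.
E[X²] = 0.5·9.74333 + 0.14·33.62 + 0.21·90.8133 + 0.15·269.12 = 69.0173.
Var(X) = E[X²] − (E[X])² = 69.0173 − 32.5813 = 36.436.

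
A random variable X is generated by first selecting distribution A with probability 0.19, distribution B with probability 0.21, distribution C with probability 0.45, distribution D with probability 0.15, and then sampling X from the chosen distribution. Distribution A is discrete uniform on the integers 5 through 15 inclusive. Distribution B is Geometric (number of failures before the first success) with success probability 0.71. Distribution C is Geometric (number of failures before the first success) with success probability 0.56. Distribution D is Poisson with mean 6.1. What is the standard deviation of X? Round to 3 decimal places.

Per component, A: μ=10, E[X²]=110; B: μ=0.408451, E[X²]=0.742115; C: μ=0.785714, E[X²]=2.02041; D: μ=6.1, E[X²]=43.31.
E[X] = 0.19·10 + 0.21·0.408451 + 0.45·0.785714 + 0.15·6.1 = 3.25435.
E[X²] = 0.19·110 + 0.21·0.742115 + 0.45·2.02041 + 0.15·43.31 = 28.4615.
Var(X) = E[X²] − (E[X])² = 28.4615 − 10.5908 = 17.8708.
SD(X) = √17.8708 = 4.22738.

4.227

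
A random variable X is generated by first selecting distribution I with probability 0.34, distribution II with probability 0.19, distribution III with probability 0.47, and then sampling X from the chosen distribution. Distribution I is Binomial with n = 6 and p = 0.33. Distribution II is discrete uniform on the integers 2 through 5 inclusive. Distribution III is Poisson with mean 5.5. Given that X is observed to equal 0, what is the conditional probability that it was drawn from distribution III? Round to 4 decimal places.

Likelihoods P(X=0 | ·): I: 0.0904584; II: 0; III: 0.00408677.
Posterior ∝ prior × likelihood. Numerator for III: 0.47·0.00408677 = 0.00192078.
Normalizing constant: 0.34·0.0904584 + 0.19·0 + 0.47·0.00408677 = 0.0326766.
P(III | observation) = 0.00192078 / 0.0326766 = 0.0587815.

0.0588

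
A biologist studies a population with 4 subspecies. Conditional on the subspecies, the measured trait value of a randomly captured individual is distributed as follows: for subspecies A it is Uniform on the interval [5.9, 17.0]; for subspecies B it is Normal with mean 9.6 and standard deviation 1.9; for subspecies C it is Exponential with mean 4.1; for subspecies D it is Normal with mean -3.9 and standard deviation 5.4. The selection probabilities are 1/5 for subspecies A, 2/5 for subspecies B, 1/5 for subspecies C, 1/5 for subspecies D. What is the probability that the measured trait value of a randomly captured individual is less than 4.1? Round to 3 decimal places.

0.313

Conditional on each subspecies, P(X < 4.1): A: 0; B: 0.00189738; C: 0.632121; D: 0.930761.
By total probability, P(X < 4.1) = 0.2·0 + 0.4·0.00189738 + 0.2·0.632121 + 0.2·0.930761 = 0.313335.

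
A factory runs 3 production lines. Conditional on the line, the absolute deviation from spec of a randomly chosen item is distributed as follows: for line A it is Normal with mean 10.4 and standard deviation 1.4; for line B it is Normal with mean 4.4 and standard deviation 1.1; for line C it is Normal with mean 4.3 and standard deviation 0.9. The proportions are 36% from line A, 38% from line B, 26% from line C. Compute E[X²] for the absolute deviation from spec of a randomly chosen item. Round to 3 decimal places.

52.478

For each component E[X²] = Var + (mean)², giving A: 110.12; B: 20.57; C: 19.3.
Overall E[X²] = 0.36·110.12 + 0.38·20.57 + 0.26·19.3 = 52.4778.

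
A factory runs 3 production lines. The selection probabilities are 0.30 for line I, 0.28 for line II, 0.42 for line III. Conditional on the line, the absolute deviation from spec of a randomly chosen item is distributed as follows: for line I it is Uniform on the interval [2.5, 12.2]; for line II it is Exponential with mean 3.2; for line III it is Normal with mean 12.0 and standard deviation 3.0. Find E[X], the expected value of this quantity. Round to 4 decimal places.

8.1410

Component means — I: 7.35; II: 3.2; III: 12.
E[X] = 0.3·7.35 + 0.28·3.2 + 0.42·12 = 8.141.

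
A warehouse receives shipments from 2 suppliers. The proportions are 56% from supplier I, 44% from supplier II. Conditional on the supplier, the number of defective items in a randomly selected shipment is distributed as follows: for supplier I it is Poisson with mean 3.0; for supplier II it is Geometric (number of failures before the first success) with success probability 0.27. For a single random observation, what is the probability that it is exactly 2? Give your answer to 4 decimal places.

0.1888

Conditional on each supplier, P(X = 2): I: 0.224042; II: 0.143883.
By total probability, P(X = 2) = 0.56·0.224042 + 0.44·0.143883 = 0.188772.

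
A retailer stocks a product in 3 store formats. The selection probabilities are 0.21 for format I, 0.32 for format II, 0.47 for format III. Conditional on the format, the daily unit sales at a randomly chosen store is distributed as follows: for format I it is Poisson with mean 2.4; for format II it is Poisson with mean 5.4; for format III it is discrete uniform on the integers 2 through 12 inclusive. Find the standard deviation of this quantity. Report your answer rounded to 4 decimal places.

3.1639

Per component, I: μ=2.4, E[X²]=8.16; II: μ=5.4, E[X²]=34.56; III: μ=7, E[X²]=59.
E[X] = 0.21·2.4 + 0.32·5.4 + 0.47·7 = 5.522.
E[X²] = 0.21·8.16 + 0.32·34.56 + 0.47·59 = 40.5028.
Var(X) = E[X²] − (E[X])² = 40.5028 − 30.4925 = 10.0103.
SD(X) = √10.0103 = 3.16391.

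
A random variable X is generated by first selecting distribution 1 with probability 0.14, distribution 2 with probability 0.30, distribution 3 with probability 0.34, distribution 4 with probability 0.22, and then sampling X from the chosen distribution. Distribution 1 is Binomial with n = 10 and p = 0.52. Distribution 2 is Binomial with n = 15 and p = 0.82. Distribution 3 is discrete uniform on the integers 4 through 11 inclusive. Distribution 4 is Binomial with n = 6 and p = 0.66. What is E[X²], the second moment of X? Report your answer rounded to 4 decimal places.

For each component E[X²] = Var + (mean)², giving 1: 29.536; 2: 153.504; 3: 61.5; 4: 17.028.
Overall E[X²] = 0.14·29.536 + 0.3·153.504 + 0.34·61.5 + 0.22·17.028 = 74.8424.

74.8424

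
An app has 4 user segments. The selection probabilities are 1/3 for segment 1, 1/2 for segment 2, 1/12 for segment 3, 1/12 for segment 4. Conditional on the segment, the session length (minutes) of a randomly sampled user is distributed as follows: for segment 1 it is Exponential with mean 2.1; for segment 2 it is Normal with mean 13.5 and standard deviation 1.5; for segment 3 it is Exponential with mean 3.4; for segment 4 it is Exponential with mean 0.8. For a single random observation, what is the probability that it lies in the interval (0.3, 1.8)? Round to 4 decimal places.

0.2232

Conditional on each segment, P(0.3 < X < 1.8): 1: 0.442505; 2: 3.10862e-15; 3: 0.326594; 4: 0.58189.
By total probability, P(0.3 < X < 1.8) = 0.333333·0.442505 + 0.5·3.10862e-15 + 0.0833333·0.326594 + 0.0833333·0.58189 = 0.223209.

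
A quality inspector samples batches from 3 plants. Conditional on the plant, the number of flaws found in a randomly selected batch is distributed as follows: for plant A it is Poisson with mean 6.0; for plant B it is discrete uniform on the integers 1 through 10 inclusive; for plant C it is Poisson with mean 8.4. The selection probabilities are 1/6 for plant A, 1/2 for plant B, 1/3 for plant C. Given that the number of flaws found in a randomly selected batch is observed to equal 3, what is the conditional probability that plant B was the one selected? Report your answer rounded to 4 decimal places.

0.6918

Likelihoods P(X=3 | ·): A: 0.0892351; B: 0.1; C: 0.0222133.
Posterior ∝ prior × likelihood. Numerator for B: 0.5·0.1 = 0.05.
Normalizing constant: 0.166667·0.0892351 + 0.5·0.1 + 0.333333·0.0222133 = 0.0722769.
P(B | observation) = 0.05 / 0.0722769 = 0.691784.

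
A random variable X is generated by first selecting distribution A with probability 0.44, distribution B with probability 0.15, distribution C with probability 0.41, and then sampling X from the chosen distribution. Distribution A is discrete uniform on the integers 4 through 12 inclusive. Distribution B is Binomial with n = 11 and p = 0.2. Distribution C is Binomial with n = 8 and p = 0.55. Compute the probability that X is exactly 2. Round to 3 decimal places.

0.073

Conditional on each component, P(X = 2): A: 0; B: 0.295279; C: 0.0703329.
By total probability, P(X = 2) = 0.44·0 + 0.15·0.295279 + 0.41·0.0703329 = 0.0731283.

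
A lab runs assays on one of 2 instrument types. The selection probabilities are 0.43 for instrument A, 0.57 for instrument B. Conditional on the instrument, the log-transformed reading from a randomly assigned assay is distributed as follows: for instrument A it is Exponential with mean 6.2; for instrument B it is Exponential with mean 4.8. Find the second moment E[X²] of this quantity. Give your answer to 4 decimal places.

59.3240

For each component E[X²] = Var + (mean)², giving A: 76.88; B: 46.08.
Overall E[X²] = 0.43·76.88 + 0.57·46.08 = 59.324.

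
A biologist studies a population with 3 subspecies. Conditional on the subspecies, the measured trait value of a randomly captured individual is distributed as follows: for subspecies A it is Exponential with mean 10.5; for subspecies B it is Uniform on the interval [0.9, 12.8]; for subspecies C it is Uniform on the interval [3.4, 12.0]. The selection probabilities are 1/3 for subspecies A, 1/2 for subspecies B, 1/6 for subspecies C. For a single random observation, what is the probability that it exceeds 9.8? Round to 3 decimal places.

Conditional on each subspecies, P(X > 9.8): A: 0.393241; B: 0.252101; C: 0.255814.
By total probability, P(X > 9.8) = 0.333333·0.393241 + 0.5·0.252101 + 0.166667·0.255814 = 0.299766.

0.300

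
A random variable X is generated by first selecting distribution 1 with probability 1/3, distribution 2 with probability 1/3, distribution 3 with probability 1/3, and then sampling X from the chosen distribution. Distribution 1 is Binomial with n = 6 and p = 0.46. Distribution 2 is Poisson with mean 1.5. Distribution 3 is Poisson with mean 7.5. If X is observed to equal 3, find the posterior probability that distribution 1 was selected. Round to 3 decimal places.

Likelihoods P(X=3 | ·): 1: 0.306538; 2: 0.125511; 3: 0.0388887.
Posterior ∝ prior × likelihood. Numerator for 1: 0.333333·0.306538 = 0.102179.
Normalizing constant: 0.333333·0.306538 + 0.333333·0.125511 + 0.333333·0.0388887 = 0.156979.
P(1 | observation) = 0.102179 / 0.156979 = 0.65091.

0.651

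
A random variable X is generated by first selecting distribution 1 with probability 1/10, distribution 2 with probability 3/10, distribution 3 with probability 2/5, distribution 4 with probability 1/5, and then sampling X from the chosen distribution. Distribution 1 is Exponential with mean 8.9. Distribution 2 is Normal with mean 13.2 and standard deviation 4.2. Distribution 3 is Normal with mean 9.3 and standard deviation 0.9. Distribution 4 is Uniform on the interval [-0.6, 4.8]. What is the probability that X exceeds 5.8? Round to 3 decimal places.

Conditional on each component, P(X > 5.8): 1: 0.521167; 2: 0.960957; 3: 0.99995; 4: 0.
By total probability, P(X > 5.8) = 0.1·0.521167 + 0.3·0.960957 + 0.4·0.99995 + 0.2·0 = 0.740384.

0.740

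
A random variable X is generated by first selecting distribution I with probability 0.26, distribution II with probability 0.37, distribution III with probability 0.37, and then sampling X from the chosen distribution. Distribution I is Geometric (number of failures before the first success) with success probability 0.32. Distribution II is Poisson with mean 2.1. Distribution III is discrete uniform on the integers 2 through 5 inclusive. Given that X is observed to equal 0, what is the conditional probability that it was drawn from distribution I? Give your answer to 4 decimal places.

Likelihoods P(X=0 | ·): I: 0.32; II: 0.122456; III: 0.
Posterior ∝ prior × likelihood. Numerator for I: 0.26·0.32 = 0.0832.
Normalizing constant: 0.26·0.32 + 0.37·0.122456 + 0.37·0 = 0.128509.
P(I | observation) = 0.0832 / 0.128509 = 0.647426.

0.6474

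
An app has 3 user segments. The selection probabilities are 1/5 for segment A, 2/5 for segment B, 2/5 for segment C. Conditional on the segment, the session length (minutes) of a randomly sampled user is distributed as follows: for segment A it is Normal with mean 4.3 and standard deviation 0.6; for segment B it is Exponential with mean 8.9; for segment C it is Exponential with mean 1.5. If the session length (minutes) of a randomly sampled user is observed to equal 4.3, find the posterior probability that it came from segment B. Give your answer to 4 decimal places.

0.1576

Likelihoods f(4.3 | ·): A: 0.664904; B: 0.0693078; C: 0.0379255.
Posterior ∝ prior × likelihood. Numerator for B: 0.4·0.0693078 = 0.0277231.
Normalizing constant: 0.2·0.664904 + 0.4·0.0693078 + 0.4·0.0379255 = 0.175874.
P(B | observation) = 0.0277231 / 0.175874 = 0.157631.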